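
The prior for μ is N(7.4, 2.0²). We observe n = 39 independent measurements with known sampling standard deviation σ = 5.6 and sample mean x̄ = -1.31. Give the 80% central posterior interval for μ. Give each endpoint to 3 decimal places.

Posterior precision = 1/2.0² + 39/5.6² = 0.2500 + 1.2436 = 1.4936, so posterior SD = 0.8182.
Posterior mean = (7.4/2.0² + 39·-1.31/5.6²) / 1.4936 = 0.1479.
Interval: 0.1479 ± 1.282 × 0.8182 → [-0.901, 1.196].

[-0.901, 1.196]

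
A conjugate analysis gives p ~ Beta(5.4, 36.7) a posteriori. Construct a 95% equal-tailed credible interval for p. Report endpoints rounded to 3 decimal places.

Posterior: Beta(5.4, 36.7).
Equal-tailed 95% interval: the 0.025 and 0.975 quantiles of Beta(5.4, 36.7).
Posterior mean ≈ 0.128, SD ≈ 0.051; a Normal approximation gives roughly [0.028, 0.228].
Exact: F⁻¹(0.025) = 0.046; F⁻¹(0.975) = 0.243.

[0.046, 0.243]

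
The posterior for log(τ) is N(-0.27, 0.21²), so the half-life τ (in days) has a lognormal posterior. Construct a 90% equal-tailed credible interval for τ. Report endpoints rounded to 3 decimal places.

On the log scale the 90% interval is -0.27 ± 1.645 × 0.21 = [-0.6154, 0.0754].
Exponentiate: [e^-0.6154, e^0.0754] = [0.540, 1.078].

[0.540, 1.078]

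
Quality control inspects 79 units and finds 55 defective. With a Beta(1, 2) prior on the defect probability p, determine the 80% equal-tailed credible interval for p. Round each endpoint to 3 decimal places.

Posterior: Beta(1+55, 2+24) = Beta(56, 26).
Equal-tailed 80% interval: the 0.1 and 0.9 quantiles of Beta(56, 26).
Posterior mean ≈ 0.683, SD ≈ 0.051; a Normal approximation gives roughly [0.617, 0.748].
Exact: F⁻¹(0.1) = 0.616; F⁻¹(0.9) = 0.748.

[0.616, 0.748]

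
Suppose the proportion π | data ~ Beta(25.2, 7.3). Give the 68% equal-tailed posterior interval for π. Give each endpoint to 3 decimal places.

Posterior: Beta(25.2, 7.3).
Equal-tailed 68% interval: the 0.16 and 0.84 quantiles of Beta(25.2, 7.3).
Posterior mean ≈ 0.775, SD ≈ 0.072; a Normal approximation gives roughly [0.704, 0.847].
Exact: F⁻¹(0.16) = 0.703; F⁻¹(0.84) = 0.847.

[0.703, 0.847]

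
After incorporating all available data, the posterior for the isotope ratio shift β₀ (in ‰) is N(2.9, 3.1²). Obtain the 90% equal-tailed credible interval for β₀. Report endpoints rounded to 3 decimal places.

The posterior is symmetric, so the 90% equal-tailed interval is β₀ = 2.9 ± z·3.1 with z = 1.645.
Half-width: 1.645 × 3.1 = 5.099.
2.9 − 5.099 = -2.199; 2.9 + 5.099 = 7.999.

[-2.199, 7.999]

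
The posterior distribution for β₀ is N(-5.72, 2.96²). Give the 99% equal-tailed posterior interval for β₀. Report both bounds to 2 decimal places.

The posterior is symmetric, so the 99% equal-tailed interval is β₀ = -5.72 ± z·2.96 with z = 2.576.
Half-width: 2.576 × 2.96 = 7.62.
-5.72 − 7.62 = -13.34; -5.72 + 7.62 = 1.90.

[-13.34, 1.90]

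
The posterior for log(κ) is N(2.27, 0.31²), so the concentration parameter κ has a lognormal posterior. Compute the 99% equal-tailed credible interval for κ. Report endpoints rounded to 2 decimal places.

[4.36, 21.51]

On the log scale the 99% interval is 2.27 ± 2.576 × 0.31 = [1.4715, 3.0685].
Exponentiate: [e^1.4715, e^3.0685] = [4.36, 21.51].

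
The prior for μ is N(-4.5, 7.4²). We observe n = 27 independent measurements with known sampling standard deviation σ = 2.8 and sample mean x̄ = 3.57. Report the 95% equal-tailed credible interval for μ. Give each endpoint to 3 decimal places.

Posterior precision = 1/7.4² + 27/2.8² = 0.0183 + 3.4439 = 3.4621, so posterior SD = 0.5374.
Posterior mean = (-4.5/7.4² + 27·3.57/2.8²) / 3.4621 = 3.5274.
Interval: 3.5274 ± 1.960 × 0.5374 → [2.474, 4.581].

[2.474, 4.581]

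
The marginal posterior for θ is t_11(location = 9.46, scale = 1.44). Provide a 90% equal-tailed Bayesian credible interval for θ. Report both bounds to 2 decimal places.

[6.87, 12.05]

The t_11 distribution is symmetric; the 90% interval is 9.46 ± t·1.44 with t_{0.95,11} = 1.796.
Half-width: 1.796 × 1.44 = 2.59.
9.46 − 2.59 = 6.87; 9.46 + 2.59 = 12.05.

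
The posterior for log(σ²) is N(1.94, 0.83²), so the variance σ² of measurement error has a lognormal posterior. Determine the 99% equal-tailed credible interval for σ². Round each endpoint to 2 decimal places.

[0.82, 59.02]

On the log scale the 99% interval is 1.94 ± 2.576 × 0.83 = [-0.1979, 4.0779].
Exponentiate: [e^-0.1979, e^4.0779] = [0.82, 59.02].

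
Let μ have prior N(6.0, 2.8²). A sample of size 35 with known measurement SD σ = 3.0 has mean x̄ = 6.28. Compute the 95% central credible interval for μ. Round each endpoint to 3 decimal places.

[5.293, 7.249]

Posterior precision = 1/2.8² + 35/3.0² = 0.1276 + 3.8889 = 4.0164, so posterior SD = 0.4990.
Posterior mean = (6.0/2.8² + 35·6.28/3.0²) / 4.0164 = 6.2711.
Interval: 6.2711 ± 1.960 × 0.4990 → [5.293, 7.249].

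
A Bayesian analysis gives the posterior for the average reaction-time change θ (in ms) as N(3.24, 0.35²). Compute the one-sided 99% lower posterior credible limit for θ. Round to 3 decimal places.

2.426

Need L with P(θ ≥ L) = 0.99: L = 3.24 − z_{0.01}·0.35.
z = 2.326; L = 3.24 − 2.326 × 0.35 = 2.426.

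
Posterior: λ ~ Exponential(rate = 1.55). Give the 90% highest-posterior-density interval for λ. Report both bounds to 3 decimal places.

The exponential density is strictly decreasing on [0, ∞), so the HPD interval is anchored at 0: [0, q] with P(λ ≤ q) = 0.90.
q = −ln(1 − 0.90) / 1.55 = 2.3026 / 1.55 = 1.486.

[0.000, 1.486]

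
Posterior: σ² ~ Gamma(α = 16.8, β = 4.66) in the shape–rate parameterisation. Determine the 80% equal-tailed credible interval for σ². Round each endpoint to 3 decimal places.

Posterior: Gamma(shape 16.8, rate 4.66).
Equal-tailed 80% interval: Gamma(16.8, 4.66) quantiles at 0.1 and 0.9.
Posterior mean ≈ 3.605, SD ≈ 0.880; a Normal approximation gives roughly [2.478, 4.732].
Exact: lower = 2.534; upper = 4.768.

[2.534, 4.768]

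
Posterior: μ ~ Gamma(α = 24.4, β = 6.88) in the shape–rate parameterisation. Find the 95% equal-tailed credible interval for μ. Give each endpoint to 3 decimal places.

[2.282, 5.086]

Posterior: Gamma(shape 24.4, rate 6.88).
Equal-tailed 95% interval: Gamma(24.4, 6.88) quantiles at 0.025 and 0.975.
Posterior mean ≈ 3.547, SD ≈ 0.718; a Normal approximation gives roughly [2.139, 4.954].
Exact: lower = 2.282; upper = 5.086.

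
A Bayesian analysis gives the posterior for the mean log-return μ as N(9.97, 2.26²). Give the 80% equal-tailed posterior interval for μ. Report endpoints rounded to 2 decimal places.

[7.07, 12.87]

The posterior is symmetric, so the 80% equal-tailed interval is μ = 9.97 ± z·2.26 with z = 1.282.
Half-width: 1.282 × 2.26 = 2.90.
9.97 − 2.90 = 7.07; 9.97 + 2.90 = 12.87.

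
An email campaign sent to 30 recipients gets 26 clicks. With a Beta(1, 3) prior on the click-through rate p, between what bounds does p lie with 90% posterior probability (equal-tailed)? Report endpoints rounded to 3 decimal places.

Posterior: Beta(1+26, 3+4) = Beta(27, 7).
Equal-tailed 90% interval: the 0.05 and 0.95 quantiles of Beta(27, 7).
Posterior mean ≈ 0.794, SD ≈ 0.068; a Normal approximation gives roughly [0.682, 0.907].
Exact: F⁻¹(0.05) = 0.672; F⁻¹(0.95) = 0.896.

[0.672, 0.896]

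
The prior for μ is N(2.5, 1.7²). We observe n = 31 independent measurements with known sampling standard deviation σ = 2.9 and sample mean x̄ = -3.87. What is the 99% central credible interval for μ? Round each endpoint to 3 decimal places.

Posterior precision = 1/1.7² + 31/2.9² = 0.3460 + 3.6861 = 4.0321, so posterior SD = 0.4980.
Posterior mean = (2.5/1.7² + 31·-3.87/2.9²) / 4.0321 = -3.3234.
Interval: -3.3234 ± 2.576 × 0.4980 → [-4.606, -2.041].

[-4.606, -2.041]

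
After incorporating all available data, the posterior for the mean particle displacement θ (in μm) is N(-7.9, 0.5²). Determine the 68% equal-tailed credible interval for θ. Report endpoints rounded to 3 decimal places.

[-8.397, -7.403]

The posterior is symmetric, so the 68% equal-tailed interval is θ = -7.9 ± z·0.5 with z = 0.994.
Half-width: 0.994 × 0.5 = 0.497.
-7.9 − 0.497 = -8.397; -7.9 + 0.497 = -7.403.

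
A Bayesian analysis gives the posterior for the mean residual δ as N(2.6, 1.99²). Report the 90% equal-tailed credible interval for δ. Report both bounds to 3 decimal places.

[-0.673, 5.873]

The posterior is symmetric, so the 90% equal-tailed interval is δ = 2.6 ± z·1.99 with z = 1.645.
Half-width: 1.645 × 1.99 = 3.273.
2.6 − 3.273 = -0.673; 2.6 + 3.273 = 5.873.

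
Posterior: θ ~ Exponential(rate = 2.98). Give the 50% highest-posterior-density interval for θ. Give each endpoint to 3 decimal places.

The exponential density is strictly decreasing on [0, ∞), so the HPD interval is anchored at 0: [0, q] with P(θ ≤ q) = 0.50.
q = −ln(1 − 0.50) / 2.98 = 0.6931 / 2.98 = 0.233.

[0.000, 0.233]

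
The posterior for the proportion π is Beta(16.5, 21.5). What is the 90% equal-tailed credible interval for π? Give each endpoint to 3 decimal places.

[0.305, 0.567]

Posterior: Beta(16.5, 21.5).
Equal-tailed 90% interval: the 0.05 and 0.95 quantiles of Beta(16.5, 21.5).
Posterior mean ≈ 0.434, SD ≈ 0.079; a Normal approximation gives roughly [0.304, 0.565].
Exact: F⁻¹(0.05) = 0.305; F⁻¹(0.95) = 0.567.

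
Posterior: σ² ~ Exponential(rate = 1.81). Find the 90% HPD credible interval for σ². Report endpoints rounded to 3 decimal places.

The exponential density is strictly decreasing on [0, ∞), so the HPD interval is anchored at 0: [0, q] with P(σ² ≤ q) = 0.90.
q = −ln(1 − 0.90) / 1.81 = 2.3026 / 1.81 = 1.272.

[0.000, 1.272]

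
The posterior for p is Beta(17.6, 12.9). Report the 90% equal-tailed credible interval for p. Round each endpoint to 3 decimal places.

Posterior: Beta(17.6, 12.9).
Equal-tailed 90% interval: the 0.05 and 0.95 quantiles of Beta(17.6, 12.9).
Posterior mean ≈ 0.577, SD ≈ 0.088; a Normal approximation gives roughly [0.432, 0.722].
Exact: F⁻¹(0.05) = 0.429; F⁻¹(0.95) = 0.719.

[0.429, 0.719]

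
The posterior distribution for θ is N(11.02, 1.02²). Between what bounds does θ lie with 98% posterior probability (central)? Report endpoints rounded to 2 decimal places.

[8.65, 13.39]

The posterior is symmetric, so the 98% equal-tailed interval is θ = 11.02 ± z·1.02 with z = 2.326.
Half-width: 2.326 × 1.02 = 2.37.
11.02 − 2.37 = 8.65; 11.02 + 2.37 = 13.39.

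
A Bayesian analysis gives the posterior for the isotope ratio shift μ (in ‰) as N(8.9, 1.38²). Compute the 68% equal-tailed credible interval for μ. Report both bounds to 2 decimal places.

The posterior is symmetric, so the 68% equal-tailed interval is μ = 8.9 ± z·1.38 with z = 0.994.
Half-width: 0.994 × 1.38 = 1.37.
8.9 − 1.37 = 7.53; 8.9 + 1.37 = 10.27.

[7.53, 10.27]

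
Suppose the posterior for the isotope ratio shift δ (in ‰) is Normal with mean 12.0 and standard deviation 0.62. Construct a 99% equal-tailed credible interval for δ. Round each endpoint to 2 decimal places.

[10.40, 13.60]

The posterior is symmetric, so the 99% equal-tailed interval is δ = 12.0 ± z·0.62 with z = 2.576.
Half-width: 2.576 × 0.62 = 1.60.
12.0 − 1.60 = 10.40; 12.0 + 1.60 = 13.60.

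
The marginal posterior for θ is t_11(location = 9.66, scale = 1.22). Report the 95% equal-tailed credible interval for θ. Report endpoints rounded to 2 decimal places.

The t_11 distribution is symmetric; the 95% interval is 9.66 ± t·1.22 with t_{0.975,11} = 2.201.
Half-width: 2.201 × 1.22 = 2.69.
9.66 − 2.69 = 6.97; 9.66 + 2.69 = 12.35.

[6.97, 12.35]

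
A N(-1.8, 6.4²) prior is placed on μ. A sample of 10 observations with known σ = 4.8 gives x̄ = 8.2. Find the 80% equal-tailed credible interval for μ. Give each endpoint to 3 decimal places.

[5.775, 9.560]

Posterior precision = 1/6.4² + 10/4.8² = 0.0244 + 0.4340 = 0.4584, so posterior SD = 1.4769.
Posterior mean = (-1.8/6.4² + 10·8.2/4.8²) / 0.4584 = 7.6675.
Interval: 7.6675 ± 1.282 × 1.4769 → [5.775, 9.560].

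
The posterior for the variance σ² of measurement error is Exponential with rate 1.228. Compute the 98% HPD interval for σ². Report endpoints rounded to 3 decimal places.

The exponential density is strictly decreasing on [0, ∞), so the HPD interval is anchored at 0: [0, q] with P(σ² ≤ q) = 0.98.
q = −ln(1 − 0.98) / 1.228 = 3.9120 / 1.228 = 3.186.

[0.000, 3.186]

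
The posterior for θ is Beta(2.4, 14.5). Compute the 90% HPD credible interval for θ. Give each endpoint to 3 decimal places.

[0.016, 0.262]

The posterior is unimodal and skewed, so the HPD interval has equal density at both endpoints and is the shortest 90% interval.
Solving f(0.016) = f(0.262) with F(0.262) − F(0.016) = 0.90 gives [0.016, 0.262].
For comparison, the equal-tailed interval is [0.034, 0.299]; the HPD is narrower and shifted toward the mode.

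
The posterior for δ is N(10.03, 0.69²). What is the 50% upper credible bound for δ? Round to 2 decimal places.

10.03

Need U with P(δ ≤ U) = 0.50: U = 10.03 + z_{0.5}·0.69.
z = 0.000; U = 10.03 + 0.000 × 0.69 = 10.03.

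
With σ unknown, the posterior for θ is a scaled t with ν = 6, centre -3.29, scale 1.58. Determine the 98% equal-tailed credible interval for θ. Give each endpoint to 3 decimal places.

The t_6 distribution is symmetric; the 98% interval is -3.29 ± t·1.58 with t_{0.99,6} = 3.143.
Half-width: 3.143 × 1.58 = 4.965.
-3.29 − 4.965 = -8.255; -3.29 + 4.965 = 1.675.

[-8.255, 1.675]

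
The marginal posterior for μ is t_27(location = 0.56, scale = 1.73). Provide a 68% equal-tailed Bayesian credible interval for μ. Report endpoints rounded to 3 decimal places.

The t_27 distribution is symmetric; the 68% interval is 0.56 ± t·1.73 with t_{0.84,27} = 1.013.
Half-width: 1.013 × 1.73 = 1.753.
0.56 − 1.753 = -1.193; 0.56 + 1.753 = 2.313.

[-1.193, 2.313]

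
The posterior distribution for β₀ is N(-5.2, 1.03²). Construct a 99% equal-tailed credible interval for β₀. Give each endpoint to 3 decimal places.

The posterior is symmetric, so the 99% equal-tailed interval is β₀ = -5.2 ± z·1.03 with z = 2.576.
Half-width: 2.576 × 1.03 = 2.653.
-5.2 − 2.653 = -7.853; -5.2 + 2.653 = -2.547.

[-7.853, -2.547]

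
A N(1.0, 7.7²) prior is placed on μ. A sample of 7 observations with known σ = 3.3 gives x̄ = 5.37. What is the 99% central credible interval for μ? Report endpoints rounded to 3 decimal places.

Posterior precision = 1/7.7² + 7/3.3² = 0.0169 + 0.6428 = 0.6597, so posterior SD = 1.2312.
Posterior mean = (1.0/7.7² + 7·5.37/3.3²) / 0.6597 = 5.2583.
Interval: 5.2583 ± 2.576 × 1.2312 → [2.087, 8.430].

[2.087, 8.430]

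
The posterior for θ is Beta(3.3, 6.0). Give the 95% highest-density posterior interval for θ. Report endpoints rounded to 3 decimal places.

[0.083, 0.643]

The posterior is unimodal and skewed, so the HPD interval has equal density at both endpoints and is the shortest 95% interval.
Solving f(0.083) = f(0.643) with F(0.643) − F(0.083) = 0.95 gives [0.083, 0.643].
For comparison, the equal-tailed interval is [0.101, 0.668]; the HPD is narrower and shifted toward the mode.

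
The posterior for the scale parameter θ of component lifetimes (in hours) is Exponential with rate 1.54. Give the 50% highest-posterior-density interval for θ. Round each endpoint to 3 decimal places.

The exponential density is strictly decreasing on [0, ∞), so the HPD interval is anchored at 0: [0, q] with P(θ ≤ q) = 0.50.
q = −ln(1 − 0.50) / 1.54 = 0.6931 / 1.54 = 0.450.

[0.000, 0.450]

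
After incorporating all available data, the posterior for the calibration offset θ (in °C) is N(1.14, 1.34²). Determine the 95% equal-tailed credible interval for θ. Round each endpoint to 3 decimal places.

[-1.486, 3.766]

The posterior is symmetric, so the 95% equal-tailed interval is θ = 1.14 ± z·1.34 with z = 1.960.
Half-width: 1.960 × 1.34 = 2.626.
1.14 − 2.626 = -1.486; 1.14 + 2.626 = 3.766.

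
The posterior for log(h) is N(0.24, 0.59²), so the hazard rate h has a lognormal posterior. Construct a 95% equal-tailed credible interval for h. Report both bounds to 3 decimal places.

[0.400, 4.041]

On the log scale the 95% interval is 0.24 ± 1.960 × 0.59 = [-0.9164, 1.3964].
Exponentiate: [e^-0.9164, e^1.3964] = [0.400, 4.041].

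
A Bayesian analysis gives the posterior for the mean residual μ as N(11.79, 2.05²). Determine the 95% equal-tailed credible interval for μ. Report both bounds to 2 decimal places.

The posterior is symmetric, so the 95% equal-tailed interval is μ = 11.79 ± z·2.05 with z = 1.960.
Half-width: 1.960 × 2.05 = 4.02.
11.79 − 4.02 = 7.77; 11.79 + 4.02 = 15.81.

[7.77, 15.81]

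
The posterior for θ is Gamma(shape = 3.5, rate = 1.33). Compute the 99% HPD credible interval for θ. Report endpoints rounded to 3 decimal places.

The posterior is unimodal and skewed, so the HPD interval has equal density at both endpoints and is the shortest 99% interval.
Solving f(0.187) = f(7.000) with F(7.000) − F(0.187) = 0.99 gives [0.187, 7.000].
For comparison, the equal-tailed interval is [0.372, 7.623]; the HPD is narrower and shifted toward the mode.

[0.187, 7.000]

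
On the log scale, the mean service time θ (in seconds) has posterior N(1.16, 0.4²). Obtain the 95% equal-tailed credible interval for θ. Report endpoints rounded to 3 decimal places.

On the log scale the 95% interval is 1.16 ± 1.960 × 0.4 = [0.3760, 1.9440].
Exponentiate: [e^0.3760, e^1.9440] = [1.456, 6.987].

[1.456, 6.987]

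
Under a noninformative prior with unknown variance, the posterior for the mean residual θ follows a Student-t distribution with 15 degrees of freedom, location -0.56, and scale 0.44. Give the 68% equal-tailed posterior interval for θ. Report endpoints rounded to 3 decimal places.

The t_15 distribution is symmetric; the 68% interval is -0.56 ± t·0.44 with t_{0.84,15} = 1.029.
Half-width: 1.029 × 0.44 = 0.453.
-0.56 − 0.453 = -1.013; -0.56 + 0.453 = -0.107.

[-1.013, -0.107]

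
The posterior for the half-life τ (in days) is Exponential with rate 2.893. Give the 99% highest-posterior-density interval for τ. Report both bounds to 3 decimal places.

[0.000, 1.592]

The exponential density is strictly decreasing on [0, ∞), so the HPD interval is anchored at 0: [0, q] with P(τ ≤ q) = 0.99.
q = −ln(1 − 0.99) / 2.893 = 4.6052 / 2.893 = 1.592.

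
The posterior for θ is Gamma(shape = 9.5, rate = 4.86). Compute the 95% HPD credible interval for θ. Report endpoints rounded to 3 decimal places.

The posterior is unimodal and skewed, so the HPD interval has equal density at both endpoints and is the shortest 95% interval.
Solving f(0.814) = f(3.219) with F(3.219) − F(0.814) = 0.95 gives [0.814, 3.219].
For comparison, the equal-tailed interval is [0.916, 3.380]; the HPD is narrower and shifted toward the mode.

[0.814, 3.219]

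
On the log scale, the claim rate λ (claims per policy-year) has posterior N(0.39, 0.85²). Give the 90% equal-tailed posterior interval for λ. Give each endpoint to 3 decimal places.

On the log scale the 90% interval is 0.39 ± 1.645 × 0.85 = [-1.0081, 1.7881].
Exponentiate: [e^-1.0081, e^1.7881] = [0.365, 5.978].

[0.365, 5.978]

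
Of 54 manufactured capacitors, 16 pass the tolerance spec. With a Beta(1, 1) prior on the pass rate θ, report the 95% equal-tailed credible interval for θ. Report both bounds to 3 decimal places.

[0.191, 0.429]

Posterior: Beta(1+16, 1+38) = Beta(17, 39).
Equal-tailed 95% interval: the 0.025 and 0.975 quantiles of Beta(17, 39).
Posterior mean ≈ 0.304, SD ≈ 0.061; a Normal approximation gives roughly [0.184, 0.423].
Exact: F⁻¹(0.025) = 0.191; F⁻¹(0.975) = 0.429.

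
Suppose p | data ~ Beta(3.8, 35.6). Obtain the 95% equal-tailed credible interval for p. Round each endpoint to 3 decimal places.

[0.026, 0.205]

Posterior: Beta(3.8, 35.6).
Equal-tailed 95% interval: the 0.025 and 0.975 quantiles of Beta(3.8, 35.6).
Posterior mean ≈ 0.096, SD ≈ 0.046; a Normal approximation gives roughly [0.005, 0.187].
Exact: F⁻¹(0.025) = 0.026; F⁻¹(0.975) = 0.205.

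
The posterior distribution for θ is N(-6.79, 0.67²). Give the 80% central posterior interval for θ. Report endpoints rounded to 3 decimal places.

The posterior is symmetric, so the 80% equal-tailed interval is θ = -6.79 ± z·0.67 with z = 1.282.
Half-width: 1.282 × 0.67 = 0.859.
-6.79 − 0.859 = -7.649; -6.79 + 0.859 = -5.931.

[-7.649, -5.931]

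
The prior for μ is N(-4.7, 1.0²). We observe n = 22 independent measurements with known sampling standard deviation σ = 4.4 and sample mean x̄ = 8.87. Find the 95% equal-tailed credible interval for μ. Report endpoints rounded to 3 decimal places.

Posterior precision = 1/1.0² + 22/4.4² = 1.0000 + 1.1364 = 2.1364, so posterior SD = 0.6842.
Posterior mean = (-4.7/1.0² + 22·8.87/4.4²) / 2.1364 = 2.5181.
Interval: 2.5181 ± 1.960 × 0.6842 → [1.177, 3.859].

[1.177, 3.859]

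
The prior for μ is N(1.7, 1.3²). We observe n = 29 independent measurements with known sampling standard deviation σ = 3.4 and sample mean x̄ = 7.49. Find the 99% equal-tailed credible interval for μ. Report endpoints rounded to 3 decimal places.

Posterior precision = 1/1.3² + 29/3.4² = 0.5917 + 2.5087 = 3.1004, so posterior SD = 0.5679.
Posterior mean = (1.7/1.3² + 29·7.49/3.4²) / 3.1004 = 6.3850.
Interval: 6.3850 ± 2.576 × 0.5679 → [4.922, 7.848].

[4.922, 7.848]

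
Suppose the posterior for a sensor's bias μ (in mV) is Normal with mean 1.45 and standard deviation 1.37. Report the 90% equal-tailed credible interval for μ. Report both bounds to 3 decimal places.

The posterior is symmetric, so the 90% equal-tailed interval is μ = 1.45 ± z·1.37 with z = 1.645.
Half-width: 1.645 × 1.37 = 2.253.
1.45 − 2.253 = -0.803; 1.45 + 2.253 = 3.703.

[-0.803, 3.703]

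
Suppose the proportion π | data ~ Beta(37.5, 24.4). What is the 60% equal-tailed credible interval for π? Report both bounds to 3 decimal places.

Posterior: Beta(37.5, 24.4).
Equal-tailed 60% interval: the 0.2 and 0.8 quantiles of Beta(37.5, 24.4).
Posterior mean ≈ 0.606, SD ≈ 0.062; a Normal approximation gives roughly [0.554, 0.658].
Exact: F⁻¹(0.2) = 0.554; F⁻¹(0.8) = 0.658.

[0.554, 0.658]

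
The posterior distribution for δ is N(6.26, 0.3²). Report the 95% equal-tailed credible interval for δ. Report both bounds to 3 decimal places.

[5.672, 6.848]

The posterior is symmetric, so the 95% equal-tailed interval is δ = 6.26 ± z·0.3 with z = 1.960.
Half-width: 1.960 × 0.3 = 0.588.
6.26 − 0.588 = 5.672; 6.26 + 0.588 = 6.848.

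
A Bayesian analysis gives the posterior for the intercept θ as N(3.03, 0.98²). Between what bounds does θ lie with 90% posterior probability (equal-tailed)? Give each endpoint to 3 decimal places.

[1.418, 4.642]

The posterior is symmetric, so the 90% equal-tailed interval is θ = 3.03 ± z·0.98 with z = 1.645.
Half-width: 1.645 × 0.98 = 1.612.
3.03 − 1.612 = 1.418; 3.03 + 1.612 = 4.642.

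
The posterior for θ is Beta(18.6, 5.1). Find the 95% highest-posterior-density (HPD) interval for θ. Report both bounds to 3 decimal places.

The posterior is unimodal and skewed, so the HPD interval has equal density at both endpoints and is the shortest 95% interval.
Solving f(0.622) = f(0.934) with F(0.934) − F(0.622) = 0.95 gives [0.622, 0.934].
For comparison, the equal-tailed interval is [0.603, 0.922]; the HPD is narrower and shifted toward the mode.

[0.622, 0.934]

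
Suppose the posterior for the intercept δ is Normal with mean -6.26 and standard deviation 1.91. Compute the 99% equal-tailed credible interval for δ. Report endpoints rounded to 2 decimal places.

[-11.18, -1.34]

The posterior is symmetric, so the 99% equal-tailed interval is δ = -6.26 ± z·1.91 with z = 2.576.
Half-width: 2.576 × 1.91 = 4.92.
-6.26 − 4.92 = -11.18; -6.26 + 4.92 = -1.34.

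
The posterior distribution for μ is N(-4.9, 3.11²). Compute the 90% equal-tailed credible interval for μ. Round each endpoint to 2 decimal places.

The posterior is symmetric, so the 90% equal-tailed interval is μ = -4.9 ± z·3.11 with z = 1.645.
Half-width: 1.645 × 3.11 = 5.12.
-4.9 − 5.12 = -10.02; -4.9 + 5.12 = 0.22.

[-10.02, 0.22]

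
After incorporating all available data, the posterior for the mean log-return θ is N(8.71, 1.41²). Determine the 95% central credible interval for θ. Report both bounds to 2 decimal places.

[5.95, 11.47]

The posterior is symmetric, so the 95% equal-tailed interval is θ = 8.71 ± z·1.41 with z = 1.960.
Half-width: 1.960 × 1.41 = 2.76.
8.71 − 2.76 = 5.95; 8.71 + 2.76 = 11.47.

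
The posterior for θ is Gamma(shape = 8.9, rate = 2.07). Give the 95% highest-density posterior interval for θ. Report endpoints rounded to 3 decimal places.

[1.718, 7.171]

The posterior is unimodal and skewed, so the HPD interval has equal density at both endpoints and is the shortest 95% interval.
Solving f(1.718) = f(7.171) with F(7.171) − F(1.718) = 0.95 gives [1.718, 7.171].
For comparison, the equal-tailed interval is [1.956, 7.551]; the HPD is narrower and shifted toward the mode.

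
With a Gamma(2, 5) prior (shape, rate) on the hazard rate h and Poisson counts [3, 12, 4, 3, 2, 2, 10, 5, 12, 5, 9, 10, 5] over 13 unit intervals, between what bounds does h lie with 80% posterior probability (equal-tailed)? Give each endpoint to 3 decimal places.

[4.027, 5.330]

Posterior: Gamma(2+82, 5+13) = Gamma(84, 18) (shape, rate).
Equal-tailed 80% interval: Gamma(84, 18) quantiles at 0.1 and 0.9.
Posterior mean ≈ 4.667, SD ≈ 0.509; a Normal approximation gives roughly [4.014, 5.319].
Exact: lower = 4.027; upper = 5.330.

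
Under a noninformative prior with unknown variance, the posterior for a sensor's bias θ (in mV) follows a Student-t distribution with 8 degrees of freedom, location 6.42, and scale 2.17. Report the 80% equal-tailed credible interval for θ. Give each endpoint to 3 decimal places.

[3.389, 9.451]

The t_8 distribution is symmetric; the 80% interval is 6.42 ± t·2.17 with t_{0.9,8} = 1.397.
Half-width: 1.397 × 2.17 = 3.031.
6.42 − 3.031 = 3.389; 6.42 + 3.031 = 9.451.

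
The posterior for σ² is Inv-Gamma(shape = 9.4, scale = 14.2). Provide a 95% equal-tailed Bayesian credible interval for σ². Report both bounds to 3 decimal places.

[0.871, 3.238]

Inverse-Gamma(9.4, 14.2) quantiles: F⁻¹(0.025) and F⁻¹(0.975).
Equivalently, 1/σ² ~ Gamma(9.4, rate = 14.2); invert its 0.975 and 0.025 quantiles.
Posterior mean ≈ 1.690, SD ≈ 0.621; a Normal approximation gives roughly [0.472, 2.908].
Exact: lower = 0.871; upper = 3.238.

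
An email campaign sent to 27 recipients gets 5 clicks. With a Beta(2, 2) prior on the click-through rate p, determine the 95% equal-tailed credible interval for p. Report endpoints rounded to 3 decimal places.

Posterior: Beta(2+5, 2+22) = Beta(7, 24).
Equal-tailed 95% interval: the 0.025 and 0.975 quantiles of Beta(7, 24).
Posterior mean ≈ 0.226, SD ≈ 0.074; a Normal approximation gives roughly [0.081, 0.371].
Exact: F⁻¹(0.025) = 0.099; F⁻¹(0.975) = 0.386.

[0.099, 0.386]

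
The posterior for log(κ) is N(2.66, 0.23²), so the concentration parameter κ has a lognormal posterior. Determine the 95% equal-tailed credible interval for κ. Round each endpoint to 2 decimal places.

[9.11, 22.44]

On the log scale the 95% interval is 2.66 ± 1.960 × 0.23 = [2.2092, 3.1108].
Exponentiate: [e^2.2092, e^3.1108] = [9.11, 22.44].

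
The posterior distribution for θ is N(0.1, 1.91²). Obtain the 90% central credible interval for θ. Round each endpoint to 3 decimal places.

The posterior is symmetric, so the 90% equal-tailed interval is θ = 0.1 ± z·1.91 with z = 1.645.
Half-width: 1.645 × 1.91 = 3.142.
0.1 − 3.142 = -3.042; 0.1 + 3.142 = 3.242.

[-3.042, 3.242]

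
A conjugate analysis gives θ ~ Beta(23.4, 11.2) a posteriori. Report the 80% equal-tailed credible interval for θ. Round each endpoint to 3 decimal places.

[0.573, 0.775]

Posterior: Beta(23.4, 11.2).
Equal-tailed 80% interval: the 0.1 and 0.9 quantiles of Beta(23.4, 11.2).
Posterior mean ≈ 0.676, SD ≈ 0.078; a Normal approximation gives roughly [0.576, 0.777].
Exact: F⁻¹(0.1) = 0.573; F⁻¹(0.9) = 0.775.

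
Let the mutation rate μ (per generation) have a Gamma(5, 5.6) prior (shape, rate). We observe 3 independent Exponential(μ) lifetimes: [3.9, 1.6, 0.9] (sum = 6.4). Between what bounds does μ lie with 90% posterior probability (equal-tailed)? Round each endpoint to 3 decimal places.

Posterior: Gamma(5+3, 5.6+6.4) = Gamma(8, 12.0) (shape, rate).
Equal-tailed 90% interval: Gamma(8, 12.0) quantiles at 0.05 and 0.95.
Posterior mean ≈ 0.667, SD ≈ 0.236; a Normal approximation gives roughly [0.279, 1.054].
Exact: lower = 0.332; upper = 1.096.

[0.332, 1.096]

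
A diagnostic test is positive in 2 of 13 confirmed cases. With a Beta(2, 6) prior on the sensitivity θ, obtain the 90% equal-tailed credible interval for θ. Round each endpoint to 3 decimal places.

[0.071, 0.344]

Posterior: Beta(2+2, 6+11) = Beta(4, 17).
Equal-tailed 90% interval: the 0.05 and 0.95 quantiles of Beta(4, 17).
Posterior mean ≈ 0.190, SD ≈ 0.084; a Normal approximation gives roughly [0.053, 0.328].
Exact: F⁻¹(0.05) = 0.071; F⁻¹(0.95) = 0.344.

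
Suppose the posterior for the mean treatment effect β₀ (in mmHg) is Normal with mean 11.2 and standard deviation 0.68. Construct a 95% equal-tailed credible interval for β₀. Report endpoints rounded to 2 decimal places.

The posterior is symmetric, so the 95% equal-tailed interval is β₀ = 11.2 ± z·0.68 with z = 1.960.
Half-width: 1.960 × 0.68 = 1.33.
11.2 − 1.33 = 9.87; 11.2 + 1.33 = 12.53.

[9.87, 12.53]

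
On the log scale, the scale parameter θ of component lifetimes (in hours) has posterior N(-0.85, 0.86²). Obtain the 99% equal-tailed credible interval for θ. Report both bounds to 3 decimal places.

[0.047, 3.917]

On the log scale the 99% interval is -0.85 ± 2.576 × 0.86 = [-3.0652, 1.3652].
Exponentiate: [e^-3.0652, e^1.3652] = [0.047, 3.917].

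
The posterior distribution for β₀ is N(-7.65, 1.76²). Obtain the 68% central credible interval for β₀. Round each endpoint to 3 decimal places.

The posterior is symmetric, so the 68% equal-tailed interval is β₀ = -7.65 ± z·1.76 with z = 0.994.
Half-width: 0.994 × 1.76 = 1.750.
-7.65 − 1.750 = -9.400; -7.65 + 1.750 = -5.900.

[-9.400, -5.900]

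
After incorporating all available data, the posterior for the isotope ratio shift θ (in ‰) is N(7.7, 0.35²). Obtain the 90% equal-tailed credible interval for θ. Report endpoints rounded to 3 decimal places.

The posterior is symmetric, so the 90% equal-tailed interval is θ = 7.7 ± z·0.35 with z = 1.645.
Half-width: 1.645 × 0.35 = 0.576.
7.7 − 0.576 = 7.124; 7.7 + 0.576 = 8.276.

[7.124, 8.276]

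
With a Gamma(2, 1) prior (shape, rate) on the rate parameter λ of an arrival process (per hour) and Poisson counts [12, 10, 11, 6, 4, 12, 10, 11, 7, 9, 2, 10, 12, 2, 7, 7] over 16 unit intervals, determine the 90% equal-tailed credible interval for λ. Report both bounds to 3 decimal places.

Posterior: Gamma(2+132, 1+16) = Gamma(134, 17) (shape, rate).
Equal-tailed 90% interval: Gamma(134, 17) quantiles at 0.05 and 0.95.
Posterior mean ≈ 7.882, SD ≈ 0.681; a Normal approximation gives roughly [6.762, 9.002].
Exact: lower = 6.797; upper = 9.035.

[6.797, 9.035]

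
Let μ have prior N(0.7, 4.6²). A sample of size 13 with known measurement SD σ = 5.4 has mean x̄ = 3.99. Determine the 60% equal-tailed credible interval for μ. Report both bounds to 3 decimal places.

[2.476, 4.873]

Posterior precision = 1/4.6² + 13/5.4² = 0.0473 + 0.4458 = 0.4931, so posterior SD = 1.4241.
Posterior mean = (0.7/4.6² + 13·3.99/5.4²) / 0.4931 = 3.6747.
Interval: 3.6747 ± 0.842 × 1.4241 → [2.476, 4.873].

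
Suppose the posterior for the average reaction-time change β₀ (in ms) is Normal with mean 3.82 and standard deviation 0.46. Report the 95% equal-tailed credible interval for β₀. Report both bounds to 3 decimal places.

[2.918, 4.722]

The posterior is symmetric, so the 95% equal-tailed interval is β₀ = 3.82 ± z·0.46 with z = 1.960.
Half-width: 1.960 × 0.46 = 0.902.
3.82 − 0.902 = 2.918; 3.82 + 0.902 = 4.722.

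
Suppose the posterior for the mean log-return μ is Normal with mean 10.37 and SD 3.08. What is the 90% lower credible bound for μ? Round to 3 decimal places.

6.423

Need L with P(μ ≥ L) = 0.90: L = 10.37 − z_{0.1}·3.08.
z = 1.282; L = 10.37 − 1.282 × 3.08 = 6.423.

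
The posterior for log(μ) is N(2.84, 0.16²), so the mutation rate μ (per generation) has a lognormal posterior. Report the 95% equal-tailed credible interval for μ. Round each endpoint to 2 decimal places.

On the log scale the 95% interval is 2.84 ± 1.960 × 0.16 = [2.5264, 3.1536].
Exponentiate: [e^2.5264, e^3.1536] = [12.51, 23.42].

[12.51, 23.42]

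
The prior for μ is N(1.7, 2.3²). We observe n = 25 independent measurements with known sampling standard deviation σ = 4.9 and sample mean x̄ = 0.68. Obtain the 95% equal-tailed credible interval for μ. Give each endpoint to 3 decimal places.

[-0.930, 2.604]

Posterior precision = 1/2.3² + 25/4.9² = 0.1890 + 1.0412 = 1.2303, so posterior SD = 0.9016.
Posterior mean = (1.7/2.3² + 25·0.68/4.9²) / 1.2303 = 0.8367.
Interval: 0.8367 ± 1.960 × 0.9016 → [-0.930, 2.604].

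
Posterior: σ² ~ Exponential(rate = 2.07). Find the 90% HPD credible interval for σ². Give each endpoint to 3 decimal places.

[0.000, 1.112]

The exponential density is strictly decreasing on [0, ∞), so the HPD interval is anchored at 0: [0, q] with P(σ² ≤ q) = 0.90.
q = −ln(1 − 0.90) / 2.07 = 2.3026 / 2.07 = 1.112.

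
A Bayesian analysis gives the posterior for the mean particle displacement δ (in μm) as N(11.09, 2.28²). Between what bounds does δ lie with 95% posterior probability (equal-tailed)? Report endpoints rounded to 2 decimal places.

[6.62, 15.56]

The posterior is symmetric, so the 95% equal-tailed interval is δ = 11.09 ± z·2.28 with z = 1.960.
Half-width: 1.960 × 2.28 = 4.47.
11.09 − 4.47 = 6.62; 11.09 + 4.47 = 15.56.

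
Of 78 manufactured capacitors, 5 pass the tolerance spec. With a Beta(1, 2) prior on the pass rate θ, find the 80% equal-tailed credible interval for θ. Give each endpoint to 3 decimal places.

[0.040, 0.113]

Posterior: Beta(1+5, 2+73) = Beta(6, 75).
Equal-tailed 80% interval: the 0.1 and 0.9 quantiles of Beta(6, 75).
Posterior mean ≈ 0.074, SD ≈ 0.029; a Normal approximation gives roughly [0.037, 0.111].
Exact: F⁻¹(0.1) = 0.040; F⁻¹(0.9) = 0.113.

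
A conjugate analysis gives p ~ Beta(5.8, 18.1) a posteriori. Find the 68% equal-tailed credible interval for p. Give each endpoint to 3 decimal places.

Posterior: Beta(5.8, 18.1).
Equal-tailed 68% interval: the 0.16 and 0.84 quantiles of Beta(5.8, 18.1).
Posterior mean ≈ 0.243, SD ≈ 0.086; a Normal approximation gives roughly [0.157, 0.328].
Exact: F⁻¹(0.16) = 0.157; F⁻¹(0.84) = 0.329.

[0.157, 0.329]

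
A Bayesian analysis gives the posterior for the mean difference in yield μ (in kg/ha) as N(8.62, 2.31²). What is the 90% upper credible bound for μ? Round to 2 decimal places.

11.58

Need U with P(μ ≤ U) = 0.90: U = 8.62 + z_{0.1}·2.31.
z = 1.282; U = 8.62 + 1.282 × 2.31 = 11.58.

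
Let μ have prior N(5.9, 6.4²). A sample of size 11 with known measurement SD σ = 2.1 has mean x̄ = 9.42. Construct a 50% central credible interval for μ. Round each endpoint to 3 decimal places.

[8.961, 9.811]

Posterior precision = 1/6.4² + 11/2.1² = 0.0244 + 2.4943 = 2.5187, so posterior SD = 0.6301.
Posterior mean = (5.9/6.4² + 11·9.42/2.1²) / 2.5187 = 9.3859.
Interval: 9.3859 ± 0.674 × 0.6301 → [8.961, 9.811].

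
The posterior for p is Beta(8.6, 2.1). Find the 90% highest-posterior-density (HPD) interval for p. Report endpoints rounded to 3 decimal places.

The posterior is unimodal and skewed, so the HPD interval has equal density at both endpoints and is the shortest 90% interval.
Solving f(0.634) = f(0.982) with F(0.982) − F(0.634) = 0.90 gives [0.634, 0.982].
For comparison, the equal-tailed interval is [0.584, 0.958]; the HPD is narrower and shifted toward the mode.

[0.634, 0.982]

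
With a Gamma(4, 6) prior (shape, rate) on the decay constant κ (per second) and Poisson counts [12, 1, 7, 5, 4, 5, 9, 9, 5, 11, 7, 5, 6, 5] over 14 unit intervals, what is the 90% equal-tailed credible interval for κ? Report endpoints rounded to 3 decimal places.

Posterior: Gamma(4+91, 6+14) = Gamma(95, 20) (shape, rate).
Equal-tailed 90% interval: Gamma(95, 20) quantiles at 0.05 and 0.95.
Posterior mean ≈ 4.750, SD ≈ 0.487; a Normal approximation gives roughly [3.948, 5.552].
Exact: lower = 3.978; upper = 5.579.

[3.978, 5.579]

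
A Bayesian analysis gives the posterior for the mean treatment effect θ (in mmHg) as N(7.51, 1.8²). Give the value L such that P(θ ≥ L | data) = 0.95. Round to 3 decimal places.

Need L with P(θ ≥ L) = 0.95: L = 7.51 − z_{0.05}·1.8.
z = 1.645; L = 7.51 − 1.645 × 1.8 = 4.549.

4.549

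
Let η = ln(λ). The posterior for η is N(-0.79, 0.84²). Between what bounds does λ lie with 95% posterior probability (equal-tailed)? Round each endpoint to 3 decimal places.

[0.087, 2.355]

On the log scale the 95% interval is -0.79 ± 1.960 × 0.84 = [-2.4364, 0.8564].
Exponentiate: [e^-2.4364, e^0.8564] = [0.087, 2.355].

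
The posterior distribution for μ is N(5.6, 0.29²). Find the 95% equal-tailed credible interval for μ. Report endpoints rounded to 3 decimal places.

[5.032, 6.168]

The posterior is symmetric, so the 95% equal-tailed interval is μ = 5.6 ± z·0.29 with z = 1.960.
Half-width: 1.960 × 0.29 = 0.568.
5.6 − 0.568 = 5.032; 5.6 + 0.568 = 6.168.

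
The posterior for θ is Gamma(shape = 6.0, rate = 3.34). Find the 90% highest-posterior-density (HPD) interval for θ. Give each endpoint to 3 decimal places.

[0.637, 2.911]

The posterior is unimodal and skewed, so the HPD interval has equal density at both endpoints and is the shortest 90% interval.
Solving f(0.637) = f(2.911) with F(2.911) − F(0.637) = 0.90 gives [0.637, 2.911].
For comparison, the equal-tailed interval is [0.782, 3.148]; the HPD is narrower and shifted toward the mode.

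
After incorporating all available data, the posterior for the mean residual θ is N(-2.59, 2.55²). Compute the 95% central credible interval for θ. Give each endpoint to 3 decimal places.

[-7.588, 2.408]

The posterior is symmetric, so the 95% equal-tailed interval is θ = -2.59 ± z·2.55 with z = 1.960.
Half-width: 1.960 × 2.55 = 4.998.
-2.59 − 4.998 = -7.588; -2.59 + 4.998 = 2.408.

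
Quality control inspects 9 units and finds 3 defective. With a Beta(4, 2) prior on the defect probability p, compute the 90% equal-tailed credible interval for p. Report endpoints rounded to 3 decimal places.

[0.264, 0.675]

Posterior: Beta(4+3, 2+6) = Beta(7, 8).
Equal-tailed 90% interval: the 0.05 and 0.95 quantiles of Beta(7, 8).
Posterior mean ≈ 0.467, SD ≈ 0.125; a Normal approximation gives roughly [0.262, 0.672].
Exact: F⁻¹(0.05) = 0.264; F⁻¹(0.95) = 0.675.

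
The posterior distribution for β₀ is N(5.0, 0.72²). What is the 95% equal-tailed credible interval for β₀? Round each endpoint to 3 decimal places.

The posterior is symmetric, so the 95% equal-tailed interval is β₀ = 5.0 ± z·0.72 with z = 1.960.
Half-width: 1.960 × 0.72 = 1.411.
5.0 − 1.411 = 3.589; 5.0 + 1.411 = 6.411.

[3.589, 6.411]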